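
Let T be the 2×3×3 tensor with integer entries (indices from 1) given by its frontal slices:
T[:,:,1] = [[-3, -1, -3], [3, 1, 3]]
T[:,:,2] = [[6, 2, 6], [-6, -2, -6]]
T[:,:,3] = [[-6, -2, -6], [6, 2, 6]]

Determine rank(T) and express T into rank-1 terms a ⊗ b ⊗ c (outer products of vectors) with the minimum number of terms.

Lower bound: T ≠ 0 (e.g. T[1,1,1] = -3), so rank(T) ≥ 1.
Upper bound: the mode-1 fibre T[:,1,1] = [-3, 3] gives a = (1, -1) (primitive direction); the mode-2 fibre T[1,:,1] = [-3, -1, -3] gives b = (3, 1, 3); then c[k] = T[1,1,k] / (a[1]·b[1]) = [-3, 6, -6] / 3 = (-1, 2, -2).
Expanding (1, -1) ⊗ (3, 1, 3) ⊗ (-1, 2, -2) reproduces all 18 entries of T, so T = (1, -1) ⊗ (3, 1, 3) ⊗ (-1, 2, -2) and rank(T) ≤ 1.
These bounds meet, so rank(T) = 1.

rank(T) = 1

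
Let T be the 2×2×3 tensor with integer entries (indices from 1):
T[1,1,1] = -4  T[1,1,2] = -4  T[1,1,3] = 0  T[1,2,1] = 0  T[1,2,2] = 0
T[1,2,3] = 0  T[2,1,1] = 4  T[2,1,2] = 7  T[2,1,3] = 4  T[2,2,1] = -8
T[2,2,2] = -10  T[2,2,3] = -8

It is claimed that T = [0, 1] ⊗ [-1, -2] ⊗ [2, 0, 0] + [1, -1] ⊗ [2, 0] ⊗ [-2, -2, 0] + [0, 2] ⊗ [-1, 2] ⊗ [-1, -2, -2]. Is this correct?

Reconstruct entry (2,1,2) from the claimed factors: Σₗ aₗ[2]bₗ[1]cₗ[2] = (1)·(-1)·(0) + (-1)·(2)·(-2) + (2)·(-1)·(-2) = 8, but T[2,1,2] = 7. The claim is false.

No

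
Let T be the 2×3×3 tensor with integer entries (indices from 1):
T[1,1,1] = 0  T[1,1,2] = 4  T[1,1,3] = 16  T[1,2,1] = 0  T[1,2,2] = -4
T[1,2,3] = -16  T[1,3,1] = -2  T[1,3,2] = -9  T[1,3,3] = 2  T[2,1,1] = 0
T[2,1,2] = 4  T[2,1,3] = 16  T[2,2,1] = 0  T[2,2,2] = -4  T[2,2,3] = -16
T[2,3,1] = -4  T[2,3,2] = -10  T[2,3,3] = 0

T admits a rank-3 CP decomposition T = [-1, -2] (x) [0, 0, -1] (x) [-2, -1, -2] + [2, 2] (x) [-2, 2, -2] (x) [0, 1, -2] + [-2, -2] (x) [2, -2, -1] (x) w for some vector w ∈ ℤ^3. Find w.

Subtract the known terms from T to get the rank-1 residual R = [-2, -2] (x) [2, -2, -1] (x) w, so R[i,j,k] = a[i]·b[j]·w[k]. Pick indices with nonzero a[1]·b[1] = (-2)·(2) = -4. Only the fibre through (1,1,·) is needed: R[1,1,:] = T[1,1,:] − Σₗ aₗ[1]bₗ[1]cₗ = [0, 4, 16] − (-1)·(0)·[-2, -1, -2] − (2)·(-2)·[0, 1, -2] = [0, 8, 8]. Then w[k] = R[1,1,k] / -4 for each k, giving w = [0, 8, 8] / -4 = [0, -2, -2].

w = [0, -2, -2]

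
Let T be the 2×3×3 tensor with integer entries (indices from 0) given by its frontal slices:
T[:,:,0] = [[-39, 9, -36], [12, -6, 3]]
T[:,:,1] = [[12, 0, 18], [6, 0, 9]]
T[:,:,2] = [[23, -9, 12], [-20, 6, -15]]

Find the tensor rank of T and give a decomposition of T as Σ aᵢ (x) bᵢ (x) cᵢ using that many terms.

Lower bound: in the mode-3 unfolding of T (rows indexed by k, columns by (i,j)) the 2×2 minor on rows k ∈ {0, 1}, columns (i,j) ∈ {(0,0), (0,1)} is det [[-39, 9], [12, 0]] = -108 ≠ 0, so that unfolding has rank ≥ 2 and hence rank(T) ≥ 2 (CP rank is at least every unfolding rank, though it can be larger).
Upper bound: with S_k = T[:,:,k], the two rank-1 terms a₁b₁ᵀ, a₂b₂ᵀ are the rank-1 members of the pencil x·S₀ + y·S₁.
The 2×2 minor of x·S₀ + y·S₁ on rows {0,1}, columns {0,1} is 126·x² − 126·xy = 126·(x − y)(x), vanishing at (x:y) = (1:1) and (0:1).
M₁ = S₀ + S₁ = [[-27, 9, -18], [18, -6, 12]] = (-3)·[3, -2][3, -1, 2]ᵀ and M₂ = S₁ = [[12, 0, 18], [6, 0, 9]] = 3·[2, 1][2, 0, 3]ᵀ, so take a₁ = [3, -2], b₁ = [3, -1, 2], a₂ = [2, 1], b₂ = [2, 0, 3].
Each slice is an integer combination of E₁ = a₁b₁ᵀ and E₂ = a₂b₂ᵀ: S₀ = −3·E₁ − 3·E₂, S₁ = 3·E₂, S₂ = 3·E₁ − E₂; reading off coefficients, c₁ = [-3, 0, 3] and c₂ = [-3, 3, -1].
Hence T = [3, -2] (x) [3, -1, 2] (x) [-3, 0, 3] + [2, 1] (x) [2, 0, 3] (x) [-3, 3, -1], so rank(T) ≤ 2.
These bounds meet, so rank(T) = 2.

rank(T) = 2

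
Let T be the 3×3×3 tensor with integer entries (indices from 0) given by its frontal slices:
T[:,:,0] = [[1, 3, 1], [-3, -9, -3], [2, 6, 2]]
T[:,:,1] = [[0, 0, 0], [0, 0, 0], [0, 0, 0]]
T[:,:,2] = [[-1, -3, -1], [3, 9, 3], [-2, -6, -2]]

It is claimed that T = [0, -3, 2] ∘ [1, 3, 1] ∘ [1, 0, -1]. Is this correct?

Reconstruct entry (0,0,0) from the claimed factors: Σₗ aₗ[0]bₗ[0]cₗ[0] = (0)·(1)·(1) = 0, but T[0,0,0] = 1. The claim is false.

No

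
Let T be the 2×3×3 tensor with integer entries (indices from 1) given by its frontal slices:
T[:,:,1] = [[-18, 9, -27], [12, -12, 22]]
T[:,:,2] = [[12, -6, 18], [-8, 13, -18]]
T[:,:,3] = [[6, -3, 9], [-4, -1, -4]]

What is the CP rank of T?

2

Lower bound: the mode-3 unfolding of T (rows indexed by k, columns by (i,j) = (1,1), (1,2), (1,3), (2,1), (2,2), (2,3)) is [[-18, 9, -27, 12, -12, 22], [12, -6, 18, -8, 13, -18], [6, -3, 9, -4, -1, -4]].
There the 2×2 minor on rows k ∈ {1, 2}, columns (i,j) ∈ {(1,1), (2,2)} is det [[-18, -12], [12, 13]] = -90 ≠ 0, so this unfolding has rank ≥ 2; CP rank is at least every unfolding rank, so rank(T) ≥ 2. (Flattening ranks never certify an upper bound on CP rank; for that we must actually write T with 2 rank-1 terms.)
Upper bound — finding two terms. Write S_k = T[:,:,k] for the frontal slices: S₁ = [[-18, 9, -27], [12, -12, 22]], S₂ = [[12, -6, 18], [-8, 13, -18]], S₃ = [[6, -3, 9], [-4, -1, -4]].
If T = a₁ (x) b₁ (x) c₁ + a₂ (x) b₂ (x) c₂ then each S_k = c₁[k]·a₁b₁ᵀ + c₂[k]·a₂b₂ᵀ. S₁ and S₂ are linearly independent, so a₁b₁ᵀ and a₂b₂ᵀ must span the same plane of matrices: they are the rank-1 matrices of the form x·S₁ + y·S₂.
The 2×2 minor of x·S₁ + y·S₂ on rows {1,2}, columns {1,2} is 108·x² − 234·xy + 108·y² = 18·(2·x − 3·y)(3·x − 2·y), vanishing at (x:y) = (3:2) and (2:3).
M₁ = 3·S₁ + 2·S₂ = [[-30, 15, -45], [20, -10, 30]] = (-5)·(3, -2)(2, -1, 3)ᵀ and M₂ = 2·S₁ + 3·S₂ = [[0, 0, 0], [0, 15, -10]] = 5·(0, 1)(0, 3, -2)ᵀ, so take a₁ = (3, -2), b₁ = (2, -1, 3), a₂ = (0, 1), b₂ = (0, 3, -2).
Each slice is an integer combination of E₁ = a₁b₁ᵀ and E₂ = a₂b₂ᵀ: S₁ = −3·E₁ − 2·E₂, S₂ = 2·E₁ + 3·E₂, S₃ = E₁ − E₂; reading off coefficients, c₁ = (-3, 2, 1) and c₂ = (-2, 3, -1).
Hence T = (3, -2) (x) (2, -1, 3) (x) (-3, 2, 1) + (0, 1) (x) (0, 3, -2) (x) (-2, 3, -1), so rank(T) ≤ 2.
These bounds meet, so rank(T) = 2.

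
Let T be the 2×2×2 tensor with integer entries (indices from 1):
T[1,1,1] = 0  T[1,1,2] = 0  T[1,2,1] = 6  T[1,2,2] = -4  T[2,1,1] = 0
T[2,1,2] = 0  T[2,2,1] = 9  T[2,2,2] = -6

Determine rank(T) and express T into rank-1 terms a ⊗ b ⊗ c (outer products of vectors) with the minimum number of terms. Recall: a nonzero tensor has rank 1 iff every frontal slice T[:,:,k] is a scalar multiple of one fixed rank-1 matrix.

rank(T) = 1

Lower bound: T ≠ 0 (e.g. T[1,2,1] = 6), so rank(T) ≥ 1.
Upper bound: if T = a ⊗ b ⊗ c then every fibre of T is a multiple of the corresponding factor, so read the factors off the fibres through the nonzero entry T[1,2,1] = 6.
The mode-1 fibre T[:,2,1] = [6, 9] gives a = (2, 3) (primitive direction); the mode-2 fibre T[1,:,1] = [0, 6] gives b = (0, 1); then c[k] = T[1,2,k] / (a[1]·b[2]) = [6, -4] / 2 = (3, -2).
Expanding (2, 3) ⊗ (0, 1) ⊗ (3, -2) reproduces all 8 entries of T, so T = (2, 3) ⊗ (0, 1) ⊗ (3, -2) and rank(T) ≤ 1.
These bounds meet, so rank(T) = 1.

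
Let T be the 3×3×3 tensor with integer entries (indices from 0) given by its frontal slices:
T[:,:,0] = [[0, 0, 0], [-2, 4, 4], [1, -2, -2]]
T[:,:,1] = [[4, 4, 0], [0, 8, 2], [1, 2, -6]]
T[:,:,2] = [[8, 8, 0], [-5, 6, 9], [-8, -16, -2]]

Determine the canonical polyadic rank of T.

Lower bound: the mode-1 unfolding of T (rows indexed by i, columns by (j,k) = (0,0), (0,1), (0,2), (1,0), (1,1), (1,2), (2,0), (2,1), (2,2)) is [[0, 4, 8, 0, 4, 8, 0, 0, 0], [-2, 0, -5, 4, 8, 6, 4, 2, 9], [1, 1, -8, -2, 2, -16, -2, -6, -2]].
There the 3×3 minor on rows i ∈ {0, 1, 2}, columns (j,k) ∈ {(0,0), (0,1), (0,2)} is det [[0, 4, 8], [-2, 0, -5], [1, 1, -8]] = -100 ≠ 0, so this unfolding has rank ≥ 3; CP rank is at least every unfolding rank, so rank(T) ≥ 3. (This is only a lower bound: in general the CP rank may exceed every unfolding rank, so we still need to exhibit 3 rank-1 terms summing to T.)
Upper bound: T is a sum of 3 rank-1 terms, T = [0, 1, 2] ⊗ [1, 2, -1] ⊗ [0, 2, -1] + [0, 2, -1] ⊗ [1, -2, -2] ⊗ [-1, -1, -2] + [1, 0, -1] ⊗ [1, 1, 0] ⊗ [0, 4, 8] (one valid choice — decompositions are not unique — normalised so each a, b is primitive with positive first nonzero entry; check it by expanding all entries), so rank(T) ≤ 3.
These bounds meet, so rank(T) = 3.

3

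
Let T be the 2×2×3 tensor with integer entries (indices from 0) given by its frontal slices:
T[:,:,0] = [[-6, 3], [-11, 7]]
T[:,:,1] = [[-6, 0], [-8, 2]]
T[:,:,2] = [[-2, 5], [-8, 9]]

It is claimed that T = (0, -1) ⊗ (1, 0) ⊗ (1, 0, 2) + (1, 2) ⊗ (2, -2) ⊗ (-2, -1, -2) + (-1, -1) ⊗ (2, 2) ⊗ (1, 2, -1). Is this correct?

Reconstruct entry (0,1,0) from the claimed factors: Σₗ aₗ[0]bₗ[1]cₗ[0] = (0)·(0)·(1) + (1)·(-2)·(-2) + (-1)·(2)·(1) = 2, but T[0,1,0] = 3. The claim is false.

No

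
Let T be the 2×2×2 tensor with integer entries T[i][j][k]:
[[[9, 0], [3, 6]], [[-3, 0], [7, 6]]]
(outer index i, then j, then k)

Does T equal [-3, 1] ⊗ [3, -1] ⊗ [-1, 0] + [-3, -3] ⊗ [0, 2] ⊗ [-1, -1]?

Reconstruct entrywise from the claimed factors. For example, T[1,0,0] = -3 and Σₗ aₗ[1]bₗ[0]cₗ[0] = (1)·(3)·(-1) + (-3)·(0)·(-1) = -3; checking all 8 entries, every one matches. The claim holds.

Yes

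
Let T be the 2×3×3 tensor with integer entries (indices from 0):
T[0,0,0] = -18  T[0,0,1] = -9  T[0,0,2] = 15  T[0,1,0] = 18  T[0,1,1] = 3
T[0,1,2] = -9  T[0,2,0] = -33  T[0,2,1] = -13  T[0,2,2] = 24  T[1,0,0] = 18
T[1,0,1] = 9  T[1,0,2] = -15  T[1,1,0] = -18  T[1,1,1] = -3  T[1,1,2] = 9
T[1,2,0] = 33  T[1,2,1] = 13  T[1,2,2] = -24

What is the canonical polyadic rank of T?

2

Lower bound: the mode-3 unfolding of T (rows indexed by k, columns by (i,j) = (0,0), (0,1), (0,2), (1,0), (1,1), (1,2)) is [[-18, 18, -33, 18, -18, 33], [-9, 3, -13, 9, -3, 13], [15, -9, 24, -15, 9, -24]].
There the 2×2 minor on rows k ∈ {0, 1}, columns (i,j) ∈ {(0,0), (0,1)} is det [[-18, 18], [-9, 3]] = 108 ≠ 0, so this unfolding has rank ≥ 2; CP rank is at least every unfolding rank, so rank(T) ≥ 2. (Unfolding ranks only ever bound the CP rank from below — rank(T) can be strictly larger than all of them — so the matching upper bound has to come from an explicit 2-term decomposition.)
Upper bound — finding two terms. Every mode-1 slice of T is a multiple of one matrix: T[i,:,:] = a[i]·M with a = [1, -1] and M = [[-18, -9, 15], [18, 3, -9], [-33, -13, 24]] (rows indexed by j, columns by k). So it suffices to write M as a sum of two rank-1 matrices.
The columns of M satisfy (column 0) = −3·(column 1) − 3·(column 2), so splitting by columns, M = [-9, 3, -13][-3, 1, 0]ᵀ + [15, -9, 24][-3, 0, 1]ᵀ.
Hence T = [1, -1] ⊗ [-9, 3, -13] ⊗ [-3, 1, 0] + [1, -1] ⊗ [15, -9, 24] ⊗ [-3, 0, 1], so rank(T) ≤ 2.
These bounds meet, so rank(T) = 2.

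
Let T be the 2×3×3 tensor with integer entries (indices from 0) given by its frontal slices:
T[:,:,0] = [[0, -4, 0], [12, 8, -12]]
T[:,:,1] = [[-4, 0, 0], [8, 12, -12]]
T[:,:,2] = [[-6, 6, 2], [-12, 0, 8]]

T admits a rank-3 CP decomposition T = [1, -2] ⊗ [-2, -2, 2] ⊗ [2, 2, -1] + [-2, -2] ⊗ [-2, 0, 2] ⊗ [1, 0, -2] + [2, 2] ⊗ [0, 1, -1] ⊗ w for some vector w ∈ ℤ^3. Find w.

Subtract the known terms from T to get the rank-1 residual R = [2, 2] ⊗ [0, 1, -1] ⊗ w, so R[i,j,k] = a[i]·b[j]·w[k]. Pick indices with nonzero a[0]·b[1] = (2)·(1) = 2. Only the fibre through (0,1,·) is needed: R[0,1,:] = T[0,1,:] − Σₗ aₗ[0]bₗ[1]cₗ = [-4, 0, 6] − (1)·(-2)·[2, 2, -1] − (-2)·(0)·[1, 0, -2] = [0, 4, 4]. Then w[k] = R[0,1,k] / 2 for each k, giving w = [0, 4, 4] / 2 = [0, 2, 2].

w = [0, 2, 2]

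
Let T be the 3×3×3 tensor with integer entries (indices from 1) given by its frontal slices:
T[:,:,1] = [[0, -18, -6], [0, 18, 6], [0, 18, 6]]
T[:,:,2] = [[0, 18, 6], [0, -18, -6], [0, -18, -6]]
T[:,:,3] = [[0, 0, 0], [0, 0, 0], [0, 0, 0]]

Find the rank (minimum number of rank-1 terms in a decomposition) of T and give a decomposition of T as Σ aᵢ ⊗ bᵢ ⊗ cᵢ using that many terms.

rank(T) = 1

Lower bound: T ≠ 0 (e.g. T[1,2,1] = -18), so rank(T) ≥ 1.
Upper bound: if T = a ⊗ b ⊗ c then every fibre of T is a multiple of the corresponding factor, so read the factors off the fibres through the nonzero entry T[1,2,1] = -18.
The mode-1 fibre T[:,2,1] = [-18, 18, 18] gives a = (1, -1, -1) (primitive direction); the mode-2 fibre T[1,:,1] = [0, -18, -6] gives b = (0, 3, 1); then c[k] = T[1,2,k] / (a[1]·b[2]) = [-18, 18, 0] / 3 = (-6, 6, 0).
Expanding (1, -1, -1) ⊗ (0, 3, 1) ⊗ (-6, 6, 0) reproduces all 27 entries of T, so T = (1, -1, -1) ⊗ (0, 3, 1) ⊗ (-6, 6, 0) and rank(T) ≤ 1.
These bounds meet, so rank(T) = 1.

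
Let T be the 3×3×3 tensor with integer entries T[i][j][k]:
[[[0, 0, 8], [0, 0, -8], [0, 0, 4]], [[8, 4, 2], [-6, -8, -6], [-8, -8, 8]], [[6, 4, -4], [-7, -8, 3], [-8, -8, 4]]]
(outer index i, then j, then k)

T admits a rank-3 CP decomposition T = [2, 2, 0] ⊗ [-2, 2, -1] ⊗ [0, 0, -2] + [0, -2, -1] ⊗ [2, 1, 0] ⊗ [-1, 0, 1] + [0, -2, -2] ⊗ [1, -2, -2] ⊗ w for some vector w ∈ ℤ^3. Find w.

Subtract the known terms from T to get the rank-1 residual R = [0, -2, -2] ⊗ [1, -2, -2] ⊗ w, so R[i,j,k] = a[i]·b[j]·w[k]. Pick indices with nonzero a[1]·b[0] = (-2)·(1) = -2. Only the fibre through (1,0,·) is needed: R[1,0,:] = T[1,0,:] − Σₗ aₗ[1]bₗ[0]cₗ = [8, 4, 2] − (2)·(-2)·[0, 0, -2] − (-2)·(2)·[-1, 0, 1] = [4, 4, -2]. Then w[k] = R[1,0,k] / -2 for each k, giving w = [4, 4, -2] / -2 = [-2, -2, 1].

w = [-2, -2, 1]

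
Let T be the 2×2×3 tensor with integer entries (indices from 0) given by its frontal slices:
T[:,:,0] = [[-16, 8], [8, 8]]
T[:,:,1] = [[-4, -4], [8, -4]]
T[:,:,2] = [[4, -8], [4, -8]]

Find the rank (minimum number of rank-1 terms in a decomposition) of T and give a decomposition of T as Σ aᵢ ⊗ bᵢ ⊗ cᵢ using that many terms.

rank(T) = 2

Lower bound: in the mode-2 unfolding of T (rows indexed by j, columns by (i,k)) the 2×2 minor on rows j ∈ {0, 1}, columns (i,k) ∈ {(0,0), (0,1)} is det [[-16, -4], [8, -4]] = 96 ≠ 0, so that unfolding has rank ≥ 2 and hence rank(T) ≥ 2 (CP rank is at least every unfolding rank, though it can be larger).
Upper bound: with S_k = T[:,:,k], the two rank-1 terms a₁b₁ᵀ, a₂b₂ᵀ are the rank-1 members of the pencil x·S₀ + y·S₁.
det(x·S₀ + y·S₁) is −192·x² + 48·y² = (-48)·(2·x − y)(2·x + y), vanishing at (x:y) = (1:2) and (1:-2).
M₁ = S₀ + 2·S₁ = [[-24, 0], [24, 0]] = (-24)·[1, -1][1, 0]ᵀ and M₂ = S₀ − 2·S₁ = [[-8, 16], [-8, 16]] = (-8)·[1, 1][1, -2]ᵀ, so take a₁ = [1, -1], b₁ = [1, 0], a₂ = [1, 1], b₂ = [1, -2].
Each slice is an integer combination of E₁ = a₁b₁ᵀ and E₂ = a₂b₂ᵀ: S₀ = −12·E₁ − 4·E₂, S₁ = −6·E₁ + 2·E₂, S₂ = 4·E₂; reading off coefficients, c₁ = [-12, -6, 0] and c₂ = [-4, 2, 4].
Hence T = [1, -1] ⊗ [1, 0] ⊗ [-12, -6, 0] + [1, 1] ⊗ [1, -2] ⊗ [-4, 2, 4], so rank(T) ≤ 2.
These bounds meet, so rank(T) = 2.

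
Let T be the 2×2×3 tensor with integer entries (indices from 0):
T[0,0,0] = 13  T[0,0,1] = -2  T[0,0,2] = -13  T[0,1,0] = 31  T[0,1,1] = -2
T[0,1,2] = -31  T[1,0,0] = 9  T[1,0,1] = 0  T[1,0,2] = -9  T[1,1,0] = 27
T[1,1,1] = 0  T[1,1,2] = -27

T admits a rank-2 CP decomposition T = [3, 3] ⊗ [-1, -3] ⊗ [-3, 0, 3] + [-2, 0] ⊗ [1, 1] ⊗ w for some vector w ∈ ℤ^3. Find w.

w = [-2, 1, 2]

Subtract the known terms from T to get the rank-1 residual R = [-2, 0] ⊗ [1, 1] ⊗ w, so R[i,j,k] = a[i]·b[j]·w[k]. Pick indices with nonzero a[0]·b[0] = (-2)·(1) = -2. Only the fibre through (0,0,·) is needed: R[0,0,:] = T[0,0,:] − Σₗ aₗ[0]bₗ[0]cₗ = [13, -2, -13] − (3)·(-1)·[-3, 0, 3] = [4, -2, -4]. Then w[k] = R[0,0,k] / -2 for each k, giving w = [4, -2, -4] / -2 = [-2, 1, 2].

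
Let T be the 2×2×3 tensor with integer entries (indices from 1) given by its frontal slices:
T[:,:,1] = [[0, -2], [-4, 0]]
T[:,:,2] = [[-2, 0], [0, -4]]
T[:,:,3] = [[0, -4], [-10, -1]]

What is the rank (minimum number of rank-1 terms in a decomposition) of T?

3

Lower bound: in the mode-3 unfolding of T (rows indexed by k, columns by (i,j)) the 3×3 minor on rows k ∈ {1, 2, 3}, columns (i,j) ∈ {(1,1), (1,2), (2,1)} is det [[0, -2, -4], [-2, 0, 0], [0, -4, -10]] = 8 ≠ 0, so that unfolding has rank ≥ 3 and hence rank(T) ≥ 3 (CP rank is at least every unfolding rank, though it can be larger).
Upper bound: T is a sum of 3 rank-1 terms, T = [0, 1] ∘ [2, 1] ∘ [0, 0, -1] + [1, -2] ∘ [1, -1] ∘ [1, -1, 2] + [1, 2] ∘ [1, 1] ∘ [-1, -1, -2] (written with every a and b primitive with positive leading entry and the scale carried by c; CP decompositions are not unique, and this one is verified by expanding entrywise), so rank(T) ≤ 3.
These bounds meet, so rank(T) = 3.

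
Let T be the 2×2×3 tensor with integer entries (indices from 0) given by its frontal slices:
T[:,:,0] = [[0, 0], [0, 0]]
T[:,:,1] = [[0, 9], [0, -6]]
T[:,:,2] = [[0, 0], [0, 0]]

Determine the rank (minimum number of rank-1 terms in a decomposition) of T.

1

Lower bound: T ≠ 0 (e.g. T[0,1,1] = 9), so rank(T) ≥ 1.
Upper bound: if T = a ∘ b ∘ c then every fibre of T is a multiple of the corresponding factor, so read the factors off the fibres through the nonzero entry T[0,1,1] = 9.
The mode-1 fibre T[:,1,1] = [9, -6] gives a = [3, -2] (primitive direction); the mode-2 fibre T[0,:,1] = [0, 9] gives b = [0, 1]; then c[k] = T[0,1,k] / (a[0]·b[1]) = [0, 9, 0] / 3 = [0, 3, 0].
Expanding [3, -2] ∘ [0, 1] ∘ [0, 3, 0] reproduces all 12 entries of T, so T = [3, -2] ∘ [0, 1] ∘ [0, 3, 0] and rank(T) ≤ 1.
These bounds meet, so rank(T) = 1.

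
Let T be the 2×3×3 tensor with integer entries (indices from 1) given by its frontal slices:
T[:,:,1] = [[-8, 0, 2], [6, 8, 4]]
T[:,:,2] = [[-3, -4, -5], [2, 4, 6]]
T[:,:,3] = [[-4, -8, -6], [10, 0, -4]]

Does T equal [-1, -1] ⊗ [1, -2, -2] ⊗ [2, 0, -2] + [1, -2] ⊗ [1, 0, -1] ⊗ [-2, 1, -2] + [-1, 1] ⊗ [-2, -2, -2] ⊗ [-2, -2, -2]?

Reconstruct entrywise from the claimed factors. For example, T[2,1,3] = 10 and Σₗ aₗ[2]bₗ[1]cₗ[3] = (-1)·(1)·(-2) + (-2)·(1)·(-2) + (1)·(-2)·(-2) = 10; checking all 18 entries, every one matches. The claim holds.

Yes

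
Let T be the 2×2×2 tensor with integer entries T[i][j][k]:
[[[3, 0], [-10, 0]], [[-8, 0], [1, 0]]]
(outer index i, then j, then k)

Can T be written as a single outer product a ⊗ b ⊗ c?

No

The mode-2 unfolding of T (rows indexed by j, columns by (i,k) = (0,0), (0,1), (1,0), (1,1)) is [[3, 0, -8, 0], [-10, 0, 1, 0]].
There the 2×2 minor on rows j ∈ {0, 1}, columns (i,k) ∈ {(0,0), (1,0)} is det [[3, -8], [-10, 1]] = -77 ≠ 0, so this unfolding has rank ≥ 2; CP rank is at least every unfolding rank, so rank(T) ≥ 2.
In particular rank(T) ≥ 2 > 1, so T is not rank-1.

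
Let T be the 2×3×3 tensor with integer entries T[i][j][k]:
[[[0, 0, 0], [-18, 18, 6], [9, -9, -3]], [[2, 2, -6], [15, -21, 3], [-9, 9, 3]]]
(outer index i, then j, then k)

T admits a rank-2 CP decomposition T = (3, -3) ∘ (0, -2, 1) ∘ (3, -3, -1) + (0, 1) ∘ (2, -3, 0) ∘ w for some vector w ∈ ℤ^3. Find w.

Subtract the known terms from T to get the rank-1 residual R = (0, 1) ∘ (2, -3, 0) ∘ w, so R[i,j,k] = a[i]·b[j]·w[k]. Pick indices with nonzero a[1]·b[0] = (1)·(2) = 2. Only the fibre through (1,0,·) is needed: R[1,0,:] = T[1,0,:] − Σₗ aₗ[1]bₗ[0]cₗ = [2, 2, -6] − (-3)·(0)·(3, -3, -1) = [2, 2, -6]. Then w[k] = R[1,0,k] / 2 for each k, giving w = [2, 2, -6] / 2 = (1, 1, -3).

w = (1, 1, -3)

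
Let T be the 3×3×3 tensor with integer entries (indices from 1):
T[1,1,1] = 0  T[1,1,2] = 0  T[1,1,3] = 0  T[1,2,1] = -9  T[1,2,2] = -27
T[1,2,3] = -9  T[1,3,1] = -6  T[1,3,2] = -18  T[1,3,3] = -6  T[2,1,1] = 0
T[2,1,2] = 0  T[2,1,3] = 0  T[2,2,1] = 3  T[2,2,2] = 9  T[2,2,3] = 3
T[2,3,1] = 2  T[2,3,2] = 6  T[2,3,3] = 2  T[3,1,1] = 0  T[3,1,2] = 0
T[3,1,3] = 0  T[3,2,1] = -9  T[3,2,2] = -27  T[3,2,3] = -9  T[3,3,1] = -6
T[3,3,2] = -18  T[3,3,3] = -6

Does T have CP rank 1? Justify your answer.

Yes

If T = a ⊗ b ⊗ c then every fibre of T is a multiple of the corresponding factor, so read the factors off the fibres through the nonzero entry T[1,2,1] = -9.
The mode-1 fibre T[:,2,1] = [-9, 3, -9] gives a = [3, -1, 3] (primitive direction); the mode-2 fibre T[1,:,1] = [0, -9, -6] gives b = [0, 3, 2]; then c[k] = T[1,2,k] / (a[1]·b[2]) = [-9, -27, -9] / 9 = [-1, -3, -1].
Expanding [3, -1, 3] ⊗ [0, 3, 2] ⊗ [-1, -3, -1] reproduces all 27 entries of T, so T = [3, -1, 3] ⊗ [0, 3, 2] ⊗ [-1, -3, -1] and rank(T) ≤ 1.
Equivalently every frontal slice T[:,:,k] is c[k] times the rank-1 matrix [3, -1, 3] ⊗ [0, 3, 2]. So T has rank 1 (it is nonzero).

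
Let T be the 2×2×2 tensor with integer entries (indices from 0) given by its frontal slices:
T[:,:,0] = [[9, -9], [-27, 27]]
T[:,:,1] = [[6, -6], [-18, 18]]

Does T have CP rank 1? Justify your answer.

If T = a ⊗ b ⊗ c then every fibre of T is a multiple of the corresponding factor, so read the factors off the fibres through the nonzero entry T[0,0,0] = 9.
The mode-1 fibre T[:,0,0] = [9, -27] gives a = [1, -3] (primitive direction); the mode-2 fibre T[0,:,0] = [9, -9] gives b = [1, -1]; then c[k] = T[0,0,k] / (a[0]·b[0]) = [9, 6] / 1 = [9, 6].
Expanding [1, -3] ⊗ [1, -1] ⊗ [9, 6] reproduces all 8 entries of T, so T = [1, -3] ⊗ [1, -1] ⊗ [9, 6] and rank(T) ≤ 1.
Equivalently every frontal slice T[:,:,k] is c[k] times the rank-1 matrix [1, -3] ⊗ [1, -1]. So T has rank 1 (it is nonzero).

Yes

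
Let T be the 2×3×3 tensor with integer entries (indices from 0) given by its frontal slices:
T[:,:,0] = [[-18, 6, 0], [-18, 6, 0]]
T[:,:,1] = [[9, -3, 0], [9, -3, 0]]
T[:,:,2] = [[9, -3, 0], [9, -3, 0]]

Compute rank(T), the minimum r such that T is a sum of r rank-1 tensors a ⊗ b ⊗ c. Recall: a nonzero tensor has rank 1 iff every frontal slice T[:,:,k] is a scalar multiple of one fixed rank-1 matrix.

1

Lower bound: T ≠ 0 (e.g. T[0,0,0] = -18), so rank(T) ≥ 1.
Upper bound: if T = a ⊗ b ⊗ c then every fibre of T is a multiple of the corresponding factor, so read the factors off the fibres through the nonzero entry T[0,0,0] = -18.
The mode-1 fibre T[:,0,0] = [-18, -18] gives a = (1, 1) (primitive direction); the mode-2 fibre T[0,:,0] = [-18, 6, 0] gives b = (3, -1, 0); then c[k] = T[0,0,k] / (a[0]·b[0]) = [-18, 9, 9] / 3 = (-6, 3, 3).
Expanding (1, 1) ⊗ (3, -1, 0) ⊗ (-6, 3, 3) reproduces all 18 entries of T, so T = (1, 1) ⊗ (3, -1, 0) ⊗ (-6, 3, 3) and rank(T) ≤ 1.
These bounds meet, so rank(T) = 1.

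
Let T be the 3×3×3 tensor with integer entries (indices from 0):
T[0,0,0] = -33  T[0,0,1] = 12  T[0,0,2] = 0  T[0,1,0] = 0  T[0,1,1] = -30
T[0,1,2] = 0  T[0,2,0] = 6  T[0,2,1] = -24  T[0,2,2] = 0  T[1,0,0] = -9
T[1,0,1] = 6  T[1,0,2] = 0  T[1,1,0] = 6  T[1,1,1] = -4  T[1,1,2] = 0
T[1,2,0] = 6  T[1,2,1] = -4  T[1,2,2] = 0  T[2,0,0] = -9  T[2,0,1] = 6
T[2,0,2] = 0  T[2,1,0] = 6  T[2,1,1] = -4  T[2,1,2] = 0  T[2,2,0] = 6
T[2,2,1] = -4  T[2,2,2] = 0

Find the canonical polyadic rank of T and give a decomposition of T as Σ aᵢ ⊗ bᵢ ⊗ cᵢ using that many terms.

Lower bound: the mode-1 unfolding of T (rows indexed by i, columns by (j,k) = (0,0), (0,1), (0,2), (1,0), (1,1), (1,2), (2,0), (2,1), (2,2)) is [[-33, 12, 0, 0, -30, 0, 6, -24, 0], [-9, 6, 0, 6, -4, 0, 6, -4, 0], [-9, 6, 0, 6, -4, 0, 6, -4, 0]].
There the 2×2 minor on rows i ∈ {0, 1}, columns (j,k) ∈ {(0,0), (0,1)} is det [[-33, 12], [-9, 6]] = -90 ≠ 0, so this unfolding has rank ≥ 2; CP rank is at least every unfolding rank, so rank(T) ≥ 2. (Flattening ranks never certify an upper bound on CP rank; for that we must actually write T with 2 rank-1 terms.)
Upper bound — finding two terms. Write S_k = T[:,:,k] for the frontal slices: S₀ = [[-33, 0, 6], [-9, 6, 6], [-9, 6, 6]], S₁ = [[12, -30, -24], [6, -4, -4], [6, -4, -4]], S₂ = [[0, 0, 0], [0, 0, 0], [0, 0, 0]].
If T = a₁ ⊗ b₁ ⊗ c₁ + a₂ ⊗ b₂ ⊗ c₂ then each S_k = c₁[k]·a₁b₁ᵀ + c₂[k]·a₂b₂ᵀ. S₀ and S₁ are linearly independent, so a₁b₁ᵀ and a₂b₂ᵀ must span the same plane of matrices: they are the rank-1 matrices of the form x·S₀ + y·S₁.
The 2×2 minor of x·S₀ + y·S₁ on rows {0,1}, columns {0,1} is −198·x² − 66·xy + 132·y² = (-66)·(3·x − 2·y)(x + y), vanishing at (x:y) = (2:3) and (1:-1).
M₁ = 2·S₀ + 3·S₁ = [[-30, -90, -60], [0, 0, 0], [0, 0, 0]] = (-30)·[1, 0, 0][1, 3, 2]ᵀ and M₂ = S₀ − S₁ = [[-45, 30, 30], [-15, 10, 10], [-15, 10, 10]] = (-5)·[3, 1, 1][3, -2, -2]ᵀ, so take a₁ = [1, 0, 0], b₁ = [1, 3, 2], a₂ = [3, 1, 1], b₂ = [3, -2, -2].
Each slice is an integer combination of E₁ = a₁b₁ᵀ and E₂ = a₂b₂ᵀ: S₀ = −6·E₁ − 3·E₂, S₁ = −6·E₁ + 2·E₂, S₂ = 0; reading off coefficients, c₁ = [-6, -6, 0] and c₂ = [-3, 2, 0].
Hence T = [1, 0, 0] ⊗ [1, 3, 2] ⊗ [-6, -6, 0] + [3, 1, 1] ⊗ [3, -2, -2] ⊗ [-3, 2, 0], so rank(T) ≤ 2.
These bounds meet, so rank(T) = 2.

rank(T) = 2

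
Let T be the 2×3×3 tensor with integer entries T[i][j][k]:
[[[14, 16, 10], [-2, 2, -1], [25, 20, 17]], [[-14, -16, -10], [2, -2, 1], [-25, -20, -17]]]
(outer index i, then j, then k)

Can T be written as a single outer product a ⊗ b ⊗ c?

No

The mode-3 unfolding of T (rows indexed by k, columns by (i,j) = (0,0), (0,1), (0,2), (1,0), (1,1), (1,2)) is [[14, -2, 25, -14, 2, -25], [16, 2, 20, -16, -2, -20], [10, -1, 17, -10, 1, -17]].
There the 2×2 minor on rows k ∈ {0, 1}, columns (i,j) ∈ {(0,0), (0,1)} is det [[14, -2], [16, 2]] = 60 ≠ 0, so this unfolding has rank ≥ 2; CP rank is at least every unfolding rank, so rank(T) ≥ 2.
In particular rank(T) ≥ 2 > 1, so T is not rank-1.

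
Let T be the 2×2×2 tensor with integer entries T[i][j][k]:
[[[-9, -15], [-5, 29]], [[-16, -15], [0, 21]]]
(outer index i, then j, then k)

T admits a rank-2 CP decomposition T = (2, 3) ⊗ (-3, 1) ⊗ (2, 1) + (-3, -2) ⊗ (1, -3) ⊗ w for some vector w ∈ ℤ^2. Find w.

w = (-1, 3)

Subtract the known terms from T to get the rank-1 residual R = (-3, -2) ⊗ (1, -3) ⊗ w, so R[i,j,k] = a[i]·b[j]·w[k]. Pick indices with nonzero a[0]·b[0] = (-3)·(1) = -3. Only the fibre through (0,0,·) is needed: R[0,0,:] = T[0,0,:] − Σₗ aₗ[0]bₗ[0]cₗ = [-9, -15] − (2)·(-3)·(2, 1) = [3, -9]. Then w[k] = R[0,0,k] / -3 for each k, giving w = [3, -9] / -3 = (-1, 3).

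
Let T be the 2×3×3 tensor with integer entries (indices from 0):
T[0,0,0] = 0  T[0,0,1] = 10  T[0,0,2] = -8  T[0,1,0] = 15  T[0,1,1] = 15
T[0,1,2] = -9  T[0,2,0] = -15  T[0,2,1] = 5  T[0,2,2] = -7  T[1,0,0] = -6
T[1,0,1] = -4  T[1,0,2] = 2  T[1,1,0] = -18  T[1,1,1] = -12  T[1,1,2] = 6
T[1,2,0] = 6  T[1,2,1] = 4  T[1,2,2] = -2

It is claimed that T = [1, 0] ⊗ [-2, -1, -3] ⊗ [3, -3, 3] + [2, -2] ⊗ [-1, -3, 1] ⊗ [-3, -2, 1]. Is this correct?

Reconstruct entrywise from the claimed factors. For example, T[1,1,1] = -12 and Σₗ aₗ[1]bₗ[1]cₗ[1] = (0)·(-1)·(-3) + (-2)·(-3)·(-2) = -12; checking all 18 entries, every one matches. The claim holds.

Yes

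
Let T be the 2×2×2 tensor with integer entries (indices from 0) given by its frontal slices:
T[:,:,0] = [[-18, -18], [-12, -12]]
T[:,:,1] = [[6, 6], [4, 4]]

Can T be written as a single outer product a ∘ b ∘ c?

Yes

If T = a ∘ b ∘ c then every fibre of T is a multiple of the corresponding factor, so read the factors off the fibres through the nonzero entry T[0,0,0] = -18.
The mode-1 fibre T[:,0,0] = [-18, -12] gives a = (3, 2) (primitive direction); the mode-2 fibre T[0,:,0] = [-18, -18] gives b = (1, 1); then c[k] = T[0,0,k] / (a[0]·b[0]) = [-18, 6] / 3 = (-6, 2).
Expanding (3, 2) ∘ (1, 1) ∘ (-6, 2) reproduces all 8 entries of T, so T = (3, 2) ∘ (1, 1) ∘ (-6, 2) and rank(T) ≤ 1.
Equivalently every frontal slice T[:,:,k] is c[k] times the rank-1 matrix (3, 2) ∘ (1, 1). So T has rank 1 (it is nonzero).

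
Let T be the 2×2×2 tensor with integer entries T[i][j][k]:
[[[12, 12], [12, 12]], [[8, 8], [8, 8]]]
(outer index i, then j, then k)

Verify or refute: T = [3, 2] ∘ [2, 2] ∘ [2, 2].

Reconstruct entrywise from the claimed factors. For example, T[1,1,0] = 8 and Σₗ aₗ[1]bₗ[1]cₗ[0] = (2)·(2)·(2) = 8; checking all 8 entries, every one matches. The claim holds.

Yes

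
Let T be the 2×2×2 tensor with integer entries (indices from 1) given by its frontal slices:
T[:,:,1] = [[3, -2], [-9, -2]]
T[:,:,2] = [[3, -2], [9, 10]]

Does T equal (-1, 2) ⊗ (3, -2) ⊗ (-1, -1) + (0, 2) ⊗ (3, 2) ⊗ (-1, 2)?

Reconstruct entry (2,1,1) from the claimed factors: Σₗ aₗ[2]bₗ[1]cₗ[1] = (2)·(3)·(-1) + (2)·(3)·(-1) = -12, but T[2,1,1] = -9. The claim is false.

No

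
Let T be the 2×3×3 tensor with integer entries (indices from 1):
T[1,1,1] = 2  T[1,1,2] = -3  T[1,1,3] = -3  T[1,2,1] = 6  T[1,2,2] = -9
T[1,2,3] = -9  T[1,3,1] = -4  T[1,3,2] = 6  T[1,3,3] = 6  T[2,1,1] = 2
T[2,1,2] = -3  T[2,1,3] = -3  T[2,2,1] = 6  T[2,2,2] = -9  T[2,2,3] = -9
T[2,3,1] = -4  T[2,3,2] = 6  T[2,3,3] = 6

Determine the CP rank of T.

Lower bound: T ≠ 0 (e.g. T[1,1,1] = 2), so rank(T) ≥ 1.
Upper bound: if T = a ⊗ b ⊗ c then every fibre of T is a multiple of the corresponding factor, so read the factors off the fibres through the nonzero entry T[1,1,1] = 2.
The mode-1 fibre T[:,1,1] = [2, 2] gives a = (1, 1) (primitive direction); the mode-2 fibre T[1,:,1] = [2, 6, -4] gives b = (1, 3, -2); then c[k] = T[1,1,k] / (a[1]·b[1]) = [2, -3, -3] / 1 = (2, -3, -3).
Expanding (1, 1) ⊗ (1, 3, -2) ⊗ (2, -3, -3) reproduces all 18 entries of T, so T = (1, 1) ⊗ (1, 3, -2) ⊗ (2, -3, -3) and rank(T) ≤ 1.
These bounds meet, so rank(T) = 1.

1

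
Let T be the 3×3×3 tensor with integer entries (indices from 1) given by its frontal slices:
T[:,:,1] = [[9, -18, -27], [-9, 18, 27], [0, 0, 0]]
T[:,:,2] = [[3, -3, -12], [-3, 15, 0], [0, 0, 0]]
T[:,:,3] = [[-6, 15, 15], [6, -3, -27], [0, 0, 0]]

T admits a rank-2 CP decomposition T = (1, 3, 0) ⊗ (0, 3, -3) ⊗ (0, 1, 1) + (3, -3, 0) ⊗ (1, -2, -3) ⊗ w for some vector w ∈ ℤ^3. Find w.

w = (3, 1, -2)

Subtract the known terms from T to get the rank-1 residual R = (3, -3, 0) ⊗ (1, -2, -3) ⊗ w, so R[i,j,k] = a[i]·b[j]·w[k]. Pick indices with nonzero a[1]·b[1] = (3)·(1) = 3. Only the fibre through (1,1,·) is needed: R[1,1,:] = T[1,1,:] − Σₗ aₗ[1]bₗ[1]cₗ = [9, 3, -6] − (1)·(0)·(0, 1, 1) = [9, 3, -6]. Then w[k] = R[1,1,k] / 3 for each k, giving w = [9, 3, -6] / 3 = (3, 1, -2).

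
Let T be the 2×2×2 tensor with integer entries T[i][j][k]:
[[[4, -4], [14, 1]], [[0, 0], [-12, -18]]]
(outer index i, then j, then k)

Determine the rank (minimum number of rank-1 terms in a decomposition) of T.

Lower bound: in the mode-3 unfolding of T (rows indexed by k, columns by (i,j)) the 2×2 minor on rows k ∈ {0, 1}, columns (i,j) ∈ {(0,0), (0,1)} is det [[4, 14], [-4, 1]] = 60 ≠ 0, so that unfolding has rank ≥ 2 and hence rank(T) ≥ 2 (CP rank is at least every unfolding rank, though it can be larger).
Upper bound: with S_k = T[:,:,k], the two rank-1 terms a₁b₁ᵀ, a₂b₂ᵀ are the rank-1 members of the pencil x·S₀ + y·S₁.
det(x·S₀ + y·S₁) is −48·x² − 24·xy + 72·y² = (-24)·(2·x + 3·y)(x − y), vanishing at (x:y) = (3:-2) and (1:1).
M₁ = 3·S₀ − 2·S₁ = [[20, 40], [0, 0]] = 20·(1, 0)(1, 2)ᵀ and M₂ = S₀ + S₁ = [[0, 15], [0, -30]] = 15·(1, -2)(0, 1)ᵀ, so take a₁ = (1, 0), b₁ = (1, 2), a₂ = (1, -2), b₂ = (0, 1).
Each slice is an integer combination of E₁ = a₁b₁ᵀ and E₂ = a₂b₂ᵀ: S₀ = 4·E₁ + 6·E₂, S₁ = −4·E₁ + 9·E₂; reading off coefficients, c₁ = (4, -4) and c₂ = (6, 9).
Hence T = (1, 0) ⊗ (1, 2) ⊗ (4, -4) + (1, -2) ⊗ (0, 1) ⊗ (6, 9), so rank(T) ≤ 2.
These bounds meet, so rank(T) = 2.

2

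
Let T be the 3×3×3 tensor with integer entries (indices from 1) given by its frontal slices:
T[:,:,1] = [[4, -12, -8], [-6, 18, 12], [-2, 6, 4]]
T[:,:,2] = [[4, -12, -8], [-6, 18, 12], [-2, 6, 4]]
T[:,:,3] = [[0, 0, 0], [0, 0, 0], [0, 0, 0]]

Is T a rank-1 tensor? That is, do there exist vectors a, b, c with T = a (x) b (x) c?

If T = a (x) b (x) c then every fibre of T is a multiple of the corresponding factor, so read the factors off the fibres through the nonzero entry T[1,1,1] = 4.
The mode-1 fibre T[:,1,1] = [4, -6, -2] gives a = [2, -3, -1] (primitive direction); the mode-2 fibre T[1,:,1] = [4, -12, -8] gives b = [1, -3, -2]; then c[k] = T[1,1,k] / (a[1]·b[1]) = [4, 4, 0] / 2 = [2, 2, 0].
Expanding [2, -3, -1] (x) [1, -3, -2] (x) [2, 2, 0] reproduces all 27 entries of T, so T = [2, -3, -1] (x) [1, -3, -2] (x) [2, 2, 0] and rank(T) ≤ 1.
Equivalently every frontal slice T[:,:,k] is c[k] times the rank-1 matrix [2, -3, -1] (x) [1, -3, -2]. So T has rank 1 (it is nonzero).

Yes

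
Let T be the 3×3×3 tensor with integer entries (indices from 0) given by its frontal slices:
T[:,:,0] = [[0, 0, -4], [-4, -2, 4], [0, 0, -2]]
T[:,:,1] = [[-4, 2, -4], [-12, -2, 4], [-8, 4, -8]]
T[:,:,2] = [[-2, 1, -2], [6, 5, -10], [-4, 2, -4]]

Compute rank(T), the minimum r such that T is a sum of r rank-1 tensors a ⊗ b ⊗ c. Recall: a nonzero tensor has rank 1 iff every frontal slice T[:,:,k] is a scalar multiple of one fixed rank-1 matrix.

3

Lower bound: the mode-2 unfolding of T (rows indexed by j, columns by (i,k) = (0,0), (0,1), (0,2), (1,0), (1,1), (1,2), (2,0), (2,1), (2,2)) is [[0, -4, -2, -4, -12, 6, 0, -8, -4], [0, 2, 1, -2, -2, 5, 0, 4, 2], [-4, -4, -2, 4, 4, -10, -2, -8, -4]].
There the 3×3 minor on rows j ∈ {0, 1, 2}, columns (i,k) ∈ {(0,0), (0,1), (1,0)} is det [[0, -4, -4], [0, 2, -2], [-4, -4, 4]] = -64 ≠ 0, so this unfolding has rank ≥ 3; CP rank is at least every unfolding rank, so rank(T) ≥ 3. (Flattening ranks never certify an upper bound on CP rank; for that we must actually write T with 3 rank-1 terms.)
Upper bound: T is a sum of 3 rank-1 terms, T = [0, 1, 0] ⊗ [2, 1, -2] ⊗ [-2, -4, 4] + [1, 1, 2] ⊗ [2, -1, 2] ⊗ [0, -2, -1] + [2, 0, 1] ⊗ [0, 0, 1] ⊗ [-2, 0, 0] (written with every a and b primitive with positive leading entry and the scale carried by c; CP decompositions are not unique, and this one is verified by expanding entrywise), so rank(T) ≤ 3.
These bounds meet, so rank(T) = 3.
Check entry T[1,1,0] = -2: (1)·(1)·(-2) + (1)·(-1)·(0) + (0)·(0)·(-2) = -2.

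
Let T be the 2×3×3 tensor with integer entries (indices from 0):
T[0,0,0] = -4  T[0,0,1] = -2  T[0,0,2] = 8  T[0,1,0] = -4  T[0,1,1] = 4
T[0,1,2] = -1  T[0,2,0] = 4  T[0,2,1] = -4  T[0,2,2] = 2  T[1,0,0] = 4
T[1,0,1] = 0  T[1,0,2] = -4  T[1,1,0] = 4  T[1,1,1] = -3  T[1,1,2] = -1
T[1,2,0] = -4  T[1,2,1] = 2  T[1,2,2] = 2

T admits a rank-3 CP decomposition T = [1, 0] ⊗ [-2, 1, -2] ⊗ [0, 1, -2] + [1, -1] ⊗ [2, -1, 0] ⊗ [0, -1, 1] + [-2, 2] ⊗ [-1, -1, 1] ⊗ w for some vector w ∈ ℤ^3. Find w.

w = [-2, 1, 1]

Subtract the known terms from T to get the rank-1 residual R = [-2, 2] ⊗ [-1, -1, 1] ⊗ w, so R[i,j,k] = a[i]·b[j]·w[k]. Pick indices with nonzero a[0]·b[0] = (-2)·(-1) = 2. Only the fibre through (0,0,·) is needed: R[0,0,:] = T[0,0,:] − Σₗ aₗ[0]bₗ[0]cₗ = [-4, -2, 8] − (1)·(-2)·[0, 1, -2] − (1)·(2)·[0, -1, 1] = [-4, 2, 2]. Then w[k] = R[0,0,k] / 2 for each k, giving w = [-4, 2, 2] / 2 = [-2, 1, 1].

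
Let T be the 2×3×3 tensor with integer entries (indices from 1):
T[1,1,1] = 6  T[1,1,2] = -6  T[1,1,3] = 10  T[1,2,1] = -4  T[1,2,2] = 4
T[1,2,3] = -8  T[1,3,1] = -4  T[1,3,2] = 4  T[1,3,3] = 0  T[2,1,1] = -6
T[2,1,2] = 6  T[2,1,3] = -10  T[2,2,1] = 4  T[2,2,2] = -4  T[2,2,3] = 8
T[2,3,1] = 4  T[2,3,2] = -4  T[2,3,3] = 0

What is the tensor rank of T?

2

Lower bound: the mode-3 unfolding of T (rows indexed by k, columns by (i,j) = (1,1), (1,2), (1,3), (2,1), (2,2), (2,3)) is [[6, -4, -4, -6, 4, 4], [-6, 4, 4, 6, -4, -4], [10, -8, 0, -10, 8, 0]].
There the 2×2 minor on rows k ∈ {1, 3}, columns (i,j) ∈ {(1,1), (1,2)} is det [[6, -4], [10, -8]] = -8 ≠ 0, so this unfolding has rank ≥ 2; CP rank is at least every unfolding rank, so rank(T) ≥ 2. (Flattening ranks never certify an upper bound on CP rank; for that we must actually write T with 2 rank-1 terms.)
Upper bound — finding two terms. Every mode-1 slice of T is a multiple of one matrix: T[i,:,:] = a[i]·M with a = (1, -1) and M = [[6, -6, 10], [-4, 4, -8], [-4, 4, 0]] (rows indexed by j, columns by k). So it suffices to write M as a sum of two rank-1 matrices.
The rows of M satisfy (row 3) = −4·(row 1) − 5·(row 2), so splitting by rows, M = (1, 0, -4)(6, -6, 10)ᵀ + (0, 1, -5)(-4, 4, -8)ᵀ.
Hence T = (1, -1) ∘ (1, 0, -4) ∘ (6, -6, 10) + (1, -1) ∘ (0, 1, -5) ∘ (-4, 4, -8), so rank(T) ≤ 2.
These bounds meet, so rank(T) = 2.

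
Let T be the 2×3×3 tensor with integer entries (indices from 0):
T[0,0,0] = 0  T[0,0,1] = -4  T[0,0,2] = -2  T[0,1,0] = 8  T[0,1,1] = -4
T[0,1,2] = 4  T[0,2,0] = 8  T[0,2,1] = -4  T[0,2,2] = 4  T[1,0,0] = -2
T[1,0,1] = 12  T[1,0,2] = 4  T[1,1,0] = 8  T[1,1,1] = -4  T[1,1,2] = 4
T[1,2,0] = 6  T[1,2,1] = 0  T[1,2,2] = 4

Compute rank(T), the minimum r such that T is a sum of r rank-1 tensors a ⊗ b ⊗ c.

Lower bound: in the mode-3 unfolding of T (rows indexed by k, columns by (i,j)) the 3×3 minor on rows k ∈ {0, 1, 2}, columns (i,j) ∈ {(0,0), (0,1), (1,0)} is det [[0, 8, -2], [-4, -4, 12], [-2, 4, 4]] = -16 ≠ 0, so that unfolding has rank ≥ 3 and hence rank(T) ≥ 3 (CP rank is at least every unfolding rank, though it can be larger).
Upper bound: T is a sum of 3 rank-1 terms, T = [0, 1] ⊗ [1, 0, 1] ⊗ [-2, 4, 0] + [1, -2] ⊗ [1, 0, 0] ⊗ [0, -4, -2] + [1, 1] ⊗ [0, 1, 1] ⊗ [8, -4, 4] (written with every a and b primitive with positive leading entry and the scale carried by c; CP decompositions are not unique, and this one is verified by expanding entrywise), so rank(T) ≤ 3.
These bounds meet, so rank(T) = 3.

3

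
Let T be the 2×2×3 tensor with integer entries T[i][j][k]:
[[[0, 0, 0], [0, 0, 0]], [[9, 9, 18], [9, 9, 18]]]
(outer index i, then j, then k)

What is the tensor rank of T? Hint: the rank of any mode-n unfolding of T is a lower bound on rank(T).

Lower bound: T ≠ 0 (e.g. T[1,0,0] = 9), so rank(T) ≥ 1.
Upper bound: if T = a ⊗ b ⊗ c then every fibre of T is a multiple of the corresponding factor, so read the factors off the fibres through the nonzero entry T[1,0,0] = 9.
The mode-1 fibre T[:,0,0] = [0, 9] gives a = [0, 1] (primitive direction); the mode-2 fibre T[1,:,0] = [9, 9] gives b = [1, 1]; then c[k] = T[1,0,k] / (a[1]·b[0]) = [9, 9, 18] / 1 = [9, 9, 18].
Expanding [0, 1] ⊗ [1, 1] ⊗ [9, 9, 18] reproduces all 12 entries of T, so T = [0, 1] ⊗ [1, 1] ⊗ [9, 9, 18] and rank(T) ≤ 1.
These bounds meet, so rank(T) = 1.

1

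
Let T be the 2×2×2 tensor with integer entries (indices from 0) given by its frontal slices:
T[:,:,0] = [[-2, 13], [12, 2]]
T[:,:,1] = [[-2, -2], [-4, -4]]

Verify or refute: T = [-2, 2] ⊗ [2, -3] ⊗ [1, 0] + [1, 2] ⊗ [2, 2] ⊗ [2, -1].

No

Reconstruct entry (0,0,0) from the claimed factors: Σₗ aₗ[0]bₗ[0]cₗ[0] = (-2)·(2)·(1) + (1)·(2)·(2) = 0, but T[0,0,0] = -2. The claim is false.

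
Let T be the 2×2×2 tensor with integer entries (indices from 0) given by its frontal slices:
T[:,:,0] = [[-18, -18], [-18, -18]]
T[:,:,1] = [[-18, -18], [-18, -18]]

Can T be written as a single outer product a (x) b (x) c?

The mode-1 fibre T[:,0,0] = [-18, -18] gives a = [1, 1] (primitive direction); the mode-2 fibre T[0,:,0] = [-18, -18] gives b = [1, 1]; then c[k] = T[0,0,k] / (a[0]·b[0]) = [-18, -18] / 1 = [-18, -18].
Expanding [1, 1] (x) [1, 1] (x) [-18, -18] reproduces all 8 entries of T, so T = [1, 1] (x) [1, 1] (x) [-18, -18] and rank(T) ≤ 1.
Equivalently every frontal slice T[:,:,k] is c[k] times the rank-1 matrix [1, 1] (x) [1, 1]. So T has rank 1 (it is nonzero).

Yes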